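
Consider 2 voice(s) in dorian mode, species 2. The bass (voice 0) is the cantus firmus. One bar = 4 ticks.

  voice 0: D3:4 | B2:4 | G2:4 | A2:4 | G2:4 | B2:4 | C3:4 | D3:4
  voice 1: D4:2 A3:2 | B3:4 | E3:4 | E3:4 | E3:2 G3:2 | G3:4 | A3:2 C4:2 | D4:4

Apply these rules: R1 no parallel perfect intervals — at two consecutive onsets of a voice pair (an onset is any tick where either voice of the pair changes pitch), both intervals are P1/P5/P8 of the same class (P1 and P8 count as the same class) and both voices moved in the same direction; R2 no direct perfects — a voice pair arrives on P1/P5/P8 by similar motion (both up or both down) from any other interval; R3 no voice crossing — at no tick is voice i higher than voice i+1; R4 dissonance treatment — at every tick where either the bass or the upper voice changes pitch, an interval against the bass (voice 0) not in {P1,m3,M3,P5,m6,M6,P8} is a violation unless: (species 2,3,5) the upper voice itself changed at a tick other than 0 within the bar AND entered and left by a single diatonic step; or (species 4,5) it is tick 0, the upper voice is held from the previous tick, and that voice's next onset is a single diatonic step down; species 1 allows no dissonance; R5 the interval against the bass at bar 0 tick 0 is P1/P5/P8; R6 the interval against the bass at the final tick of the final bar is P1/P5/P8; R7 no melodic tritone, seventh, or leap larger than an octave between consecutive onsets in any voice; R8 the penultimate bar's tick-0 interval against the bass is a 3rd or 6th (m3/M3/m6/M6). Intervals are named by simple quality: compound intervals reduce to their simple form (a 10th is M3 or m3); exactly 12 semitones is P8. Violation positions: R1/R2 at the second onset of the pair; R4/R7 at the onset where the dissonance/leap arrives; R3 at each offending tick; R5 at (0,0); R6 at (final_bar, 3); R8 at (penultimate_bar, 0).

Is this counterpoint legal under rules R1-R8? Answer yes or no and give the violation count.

bar 0: v0=D3 v1=D4 (P8)
bar 1: v0=B2 v1=B3 (P8)
bar 2: v0=G2 v1=E3 (M6)
bar 3: v0=A2 v1=E3 (P5)
bar 4: v0=G2 v1=E3 (M6)
bar 5: v0=B2 v1=G3 (m6)
bar 6: v0=C3 v1=A3 (M6)
bar 7: v0=D3 v1=D4 (P8)
  R1 @ bar7.0: C3/C4 P8 -> D3/D4 P8 similar

No (1 violations)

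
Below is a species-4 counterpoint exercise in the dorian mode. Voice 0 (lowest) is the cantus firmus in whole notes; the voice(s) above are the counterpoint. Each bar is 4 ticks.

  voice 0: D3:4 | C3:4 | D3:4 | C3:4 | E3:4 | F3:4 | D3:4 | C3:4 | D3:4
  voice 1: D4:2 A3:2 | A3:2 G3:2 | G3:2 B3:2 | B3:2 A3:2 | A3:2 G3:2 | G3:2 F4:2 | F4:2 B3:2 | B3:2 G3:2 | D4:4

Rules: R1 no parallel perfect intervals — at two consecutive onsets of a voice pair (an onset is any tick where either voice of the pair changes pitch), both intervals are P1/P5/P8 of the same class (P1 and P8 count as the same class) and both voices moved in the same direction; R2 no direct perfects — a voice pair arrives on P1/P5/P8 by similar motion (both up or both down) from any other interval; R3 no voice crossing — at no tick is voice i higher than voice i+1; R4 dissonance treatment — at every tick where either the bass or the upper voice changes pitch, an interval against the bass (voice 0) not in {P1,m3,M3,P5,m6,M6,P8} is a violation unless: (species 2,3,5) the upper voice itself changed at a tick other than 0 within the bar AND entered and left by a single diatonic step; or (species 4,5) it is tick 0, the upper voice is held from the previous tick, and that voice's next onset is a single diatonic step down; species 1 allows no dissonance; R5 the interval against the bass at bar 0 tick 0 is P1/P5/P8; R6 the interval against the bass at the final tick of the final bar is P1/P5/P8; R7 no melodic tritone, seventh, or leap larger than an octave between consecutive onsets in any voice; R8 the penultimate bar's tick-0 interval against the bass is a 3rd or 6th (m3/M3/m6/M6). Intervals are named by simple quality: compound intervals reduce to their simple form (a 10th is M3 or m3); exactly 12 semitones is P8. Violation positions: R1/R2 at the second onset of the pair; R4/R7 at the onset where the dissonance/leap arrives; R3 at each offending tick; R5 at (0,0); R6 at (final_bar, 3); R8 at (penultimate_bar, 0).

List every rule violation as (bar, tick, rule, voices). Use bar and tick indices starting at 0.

bar 0: v0=D3 v1=D4 downbeat P8
bar 1: v0=C3 v1=A3 downbeat M6
bar 2: v0=D3 v1=G3 downbeat P4
bar 3: v0=C3 v1=B3 downbeat M7
bar 4: v0=E3 v1=A3 downbeat P4
bar 5: v0=F3 v1=G3 downbeat M2
bar 6: v0=D3 v1=F4 downbeat m3
bar 7: v0=C3 v1=B3 downbeat M7
bar 8: v0=D3 v1=D4 downbeat P8
  -> R4 @ bar 2 tick 0 v(0, 1): D3/G3 P4 untreated
  -> R4 @ bar 5 tick 0 v(0, 1): F3/G3 M2 untreated
  -> R7 @ bar 5 tick 2 v(1,): G3->F4 leap 10st
  -> R7 @ bar 6 tick 2 v(1,): F4->B3 leap 6st
  -> R4 @ bar 7 tick 0 v(0, 1): C3/B3 M7 untreated
  -> R8 @ bar 7 tick 0 v(0, 1): penult M7 not 3rd/6th
  -> R2 @ bar 8 tick 0 v(0, 1): C3/G3 P5 -> D3/D4 P8 similar

(2, 0, R4, (0, 1))
(5, 0, R4, (0, 1))
(5, 2, R7, (1,))
(6, 2, R7, (1,))
(7, 0, R4, (0, 1))
(7, 0, R8, (0, 1))
(8, 0, R2, (0, 1))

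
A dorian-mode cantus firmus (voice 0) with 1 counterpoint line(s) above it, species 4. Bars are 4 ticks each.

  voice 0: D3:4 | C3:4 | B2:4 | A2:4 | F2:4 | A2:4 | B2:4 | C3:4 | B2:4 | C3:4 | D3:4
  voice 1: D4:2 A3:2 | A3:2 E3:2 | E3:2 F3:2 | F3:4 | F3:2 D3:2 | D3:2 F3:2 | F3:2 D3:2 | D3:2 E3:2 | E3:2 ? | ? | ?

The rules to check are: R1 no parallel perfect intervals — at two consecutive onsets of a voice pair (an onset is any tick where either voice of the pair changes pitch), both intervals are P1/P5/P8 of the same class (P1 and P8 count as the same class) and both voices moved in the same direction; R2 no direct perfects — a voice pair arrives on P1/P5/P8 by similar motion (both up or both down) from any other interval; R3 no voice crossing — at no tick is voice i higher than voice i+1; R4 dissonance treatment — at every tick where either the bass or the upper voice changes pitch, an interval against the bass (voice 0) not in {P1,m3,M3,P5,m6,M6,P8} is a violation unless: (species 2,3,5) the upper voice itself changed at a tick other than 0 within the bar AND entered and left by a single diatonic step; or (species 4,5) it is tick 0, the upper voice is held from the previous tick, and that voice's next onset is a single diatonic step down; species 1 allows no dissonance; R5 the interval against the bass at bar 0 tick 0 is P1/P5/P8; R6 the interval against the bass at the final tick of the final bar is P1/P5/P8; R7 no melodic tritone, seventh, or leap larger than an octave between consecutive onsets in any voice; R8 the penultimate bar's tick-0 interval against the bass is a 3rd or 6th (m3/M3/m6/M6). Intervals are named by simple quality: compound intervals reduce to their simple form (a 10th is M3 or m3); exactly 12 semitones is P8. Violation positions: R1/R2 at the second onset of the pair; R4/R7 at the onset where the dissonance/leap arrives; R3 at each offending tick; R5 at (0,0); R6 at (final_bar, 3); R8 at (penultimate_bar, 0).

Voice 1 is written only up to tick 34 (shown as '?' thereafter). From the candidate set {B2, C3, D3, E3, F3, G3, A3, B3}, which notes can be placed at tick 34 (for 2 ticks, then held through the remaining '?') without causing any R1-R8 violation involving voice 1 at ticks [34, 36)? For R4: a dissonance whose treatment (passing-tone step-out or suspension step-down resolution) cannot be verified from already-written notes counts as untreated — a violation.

{B2, B3, D3, E3, G3}

B2: legal
C3: violates R4
D3: legal
E3: legal
F3: violates R4
G3: legal
A3: violates R4
B3: legal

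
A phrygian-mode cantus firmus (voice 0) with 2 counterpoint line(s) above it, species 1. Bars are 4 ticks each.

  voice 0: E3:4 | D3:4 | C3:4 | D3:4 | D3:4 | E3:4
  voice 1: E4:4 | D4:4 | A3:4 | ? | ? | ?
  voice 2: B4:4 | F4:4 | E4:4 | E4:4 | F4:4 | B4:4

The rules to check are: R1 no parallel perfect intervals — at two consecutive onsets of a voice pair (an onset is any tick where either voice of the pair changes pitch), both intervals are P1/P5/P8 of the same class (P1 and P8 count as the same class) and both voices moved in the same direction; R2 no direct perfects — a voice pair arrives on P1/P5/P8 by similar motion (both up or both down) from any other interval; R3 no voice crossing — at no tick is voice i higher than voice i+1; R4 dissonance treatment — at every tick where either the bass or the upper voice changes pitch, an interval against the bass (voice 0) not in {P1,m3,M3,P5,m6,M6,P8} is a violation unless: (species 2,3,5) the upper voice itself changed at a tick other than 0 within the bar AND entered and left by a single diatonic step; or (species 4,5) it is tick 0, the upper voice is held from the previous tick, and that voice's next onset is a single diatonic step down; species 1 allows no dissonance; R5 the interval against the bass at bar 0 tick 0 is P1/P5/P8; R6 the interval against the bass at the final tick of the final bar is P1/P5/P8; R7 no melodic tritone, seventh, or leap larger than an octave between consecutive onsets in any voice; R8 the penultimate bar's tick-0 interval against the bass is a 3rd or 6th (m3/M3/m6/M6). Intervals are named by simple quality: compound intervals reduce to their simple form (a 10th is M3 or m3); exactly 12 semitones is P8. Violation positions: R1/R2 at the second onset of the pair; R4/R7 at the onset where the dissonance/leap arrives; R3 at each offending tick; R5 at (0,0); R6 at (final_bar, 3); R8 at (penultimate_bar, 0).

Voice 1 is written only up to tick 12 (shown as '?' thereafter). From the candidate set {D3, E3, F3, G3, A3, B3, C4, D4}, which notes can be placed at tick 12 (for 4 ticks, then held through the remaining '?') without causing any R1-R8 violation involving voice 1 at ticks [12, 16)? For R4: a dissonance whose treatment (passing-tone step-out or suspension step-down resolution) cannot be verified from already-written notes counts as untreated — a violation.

D3: legal
E3: violates R4
F3: legal
G3: violates R4
A3: legal
B3: legal
C4: violates R4
D4: violates R2

{A3, B3, D3, F3}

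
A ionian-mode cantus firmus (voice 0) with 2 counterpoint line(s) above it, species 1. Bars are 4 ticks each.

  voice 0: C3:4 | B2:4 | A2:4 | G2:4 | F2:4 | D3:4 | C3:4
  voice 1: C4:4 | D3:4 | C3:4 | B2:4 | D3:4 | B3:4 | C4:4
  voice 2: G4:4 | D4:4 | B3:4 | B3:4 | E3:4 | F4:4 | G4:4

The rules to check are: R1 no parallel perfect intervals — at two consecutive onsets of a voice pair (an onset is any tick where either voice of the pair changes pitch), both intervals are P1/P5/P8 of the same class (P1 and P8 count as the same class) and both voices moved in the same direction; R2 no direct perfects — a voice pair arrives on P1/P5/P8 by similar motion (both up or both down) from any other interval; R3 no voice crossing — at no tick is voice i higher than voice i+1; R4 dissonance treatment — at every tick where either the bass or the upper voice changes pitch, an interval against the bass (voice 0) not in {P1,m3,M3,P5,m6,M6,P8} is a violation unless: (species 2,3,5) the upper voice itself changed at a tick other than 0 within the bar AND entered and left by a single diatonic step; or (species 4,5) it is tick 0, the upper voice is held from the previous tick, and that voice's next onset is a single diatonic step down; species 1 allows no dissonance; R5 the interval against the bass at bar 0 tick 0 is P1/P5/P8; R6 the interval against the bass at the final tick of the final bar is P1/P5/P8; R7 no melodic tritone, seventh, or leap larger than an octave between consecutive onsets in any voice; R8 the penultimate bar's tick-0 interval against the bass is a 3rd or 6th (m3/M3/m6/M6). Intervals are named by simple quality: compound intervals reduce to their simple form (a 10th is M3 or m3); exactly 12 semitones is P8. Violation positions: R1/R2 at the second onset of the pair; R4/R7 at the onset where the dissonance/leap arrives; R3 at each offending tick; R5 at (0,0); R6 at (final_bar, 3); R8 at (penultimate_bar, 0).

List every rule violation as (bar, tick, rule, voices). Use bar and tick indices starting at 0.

bar 0: v0=C3 v1=C4 v2=G4 downbeat P5
bar 1: v0=B2 v1=D3 v2=D4 downbeat m3
bar 2: v0=A2 v1=C3 v2=B3 downbeat M2
bar 3: v0=G2 v1=B2 v2=B3 downbeat M3
bar 4: v0=F2 v1=D3 v2=E3 downbeat M7
bar 5: v0=D3 v1=B3 v2=F4 downbeat m3
bar 6: v0=C3 v1=C4 v2=G4 downbeat P5
  -> R2 @ bar 1 tick 0 v(1, 2): C4/G4 P5 -> D3/D4 P8 similar
  -> R7 @ bar 1 tick 0 v(1,): C4->D3 leap 10st
  -> R4 @ bar 2 tick 0 v(0, 2): A2/B3 M2 untreated
  -> R4 @ bar 4 tick 0 v(0, 2): F2/E3 M7 untreated
  -> R7 @ bar 5 tick 0 v(2,): E3->F4 leap 13st
  -> R2 @ bar 6 tick 0 v(1, 2): B3/F4 TT -> C4/G4 P5 similar

(1, 0, R2, (1, 2))
(1, 0, R7, (1,))
(2, 0, R4, (0, 2))
(4, 0, R4, (0, 2))
(5, 0, R7, (2,))
(6, 0, R2, (1, 2))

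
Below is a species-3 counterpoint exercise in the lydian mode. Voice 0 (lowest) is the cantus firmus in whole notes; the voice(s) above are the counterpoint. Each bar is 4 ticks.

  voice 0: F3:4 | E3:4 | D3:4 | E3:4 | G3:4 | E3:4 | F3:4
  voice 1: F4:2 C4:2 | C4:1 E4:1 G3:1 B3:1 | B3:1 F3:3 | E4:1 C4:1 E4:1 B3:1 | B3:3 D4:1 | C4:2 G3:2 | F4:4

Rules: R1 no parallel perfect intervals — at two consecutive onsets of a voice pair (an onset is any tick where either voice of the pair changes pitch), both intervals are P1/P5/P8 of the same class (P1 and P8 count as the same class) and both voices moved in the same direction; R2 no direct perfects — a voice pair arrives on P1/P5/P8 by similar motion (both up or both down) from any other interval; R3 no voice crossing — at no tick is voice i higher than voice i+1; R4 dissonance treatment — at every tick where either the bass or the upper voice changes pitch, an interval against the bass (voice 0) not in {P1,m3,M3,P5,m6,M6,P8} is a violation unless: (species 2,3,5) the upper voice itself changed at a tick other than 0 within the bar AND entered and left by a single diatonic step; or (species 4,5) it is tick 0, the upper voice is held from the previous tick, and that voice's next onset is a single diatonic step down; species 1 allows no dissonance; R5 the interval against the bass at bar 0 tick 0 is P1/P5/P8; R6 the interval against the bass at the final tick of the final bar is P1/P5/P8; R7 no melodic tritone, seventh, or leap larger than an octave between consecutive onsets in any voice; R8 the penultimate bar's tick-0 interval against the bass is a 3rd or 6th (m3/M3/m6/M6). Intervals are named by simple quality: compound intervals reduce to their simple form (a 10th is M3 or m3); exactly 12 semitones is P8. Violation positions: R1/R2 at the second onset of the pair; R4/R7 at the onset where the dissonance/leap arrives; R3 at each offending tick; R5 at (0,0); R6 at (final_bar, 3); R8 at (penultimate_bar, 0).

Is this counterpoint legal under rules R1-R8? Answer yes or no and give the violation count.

No (5 violations)

bar 0: v0=F3 v1=F4 (P8)
bar 1: v0=E3 v1=C4 (m6)
bar 2: v0=D3 v1=B3 (M6)
bar 3: v0=E3 v1=E4 (P8)
bar 4: v0=G3 v1=B3 (M3)
bar 5: v0=E3 v1=C4 (m6)
bar 6: v0=F3 v1=F4 (P8)
  R7 @ bar2.1: B3->F3 leap 6st
  R2 @ bar3.0: D3/F3 m3 -> E3/E4 P8 similar
  R7 @ bar3.0: F3->E4 leap 11st
  R2 @ bar6.0: E3/G3 m3 -> F3/F4 P8 similar
  R7 @ bar6.0: G3->F4 leap 10st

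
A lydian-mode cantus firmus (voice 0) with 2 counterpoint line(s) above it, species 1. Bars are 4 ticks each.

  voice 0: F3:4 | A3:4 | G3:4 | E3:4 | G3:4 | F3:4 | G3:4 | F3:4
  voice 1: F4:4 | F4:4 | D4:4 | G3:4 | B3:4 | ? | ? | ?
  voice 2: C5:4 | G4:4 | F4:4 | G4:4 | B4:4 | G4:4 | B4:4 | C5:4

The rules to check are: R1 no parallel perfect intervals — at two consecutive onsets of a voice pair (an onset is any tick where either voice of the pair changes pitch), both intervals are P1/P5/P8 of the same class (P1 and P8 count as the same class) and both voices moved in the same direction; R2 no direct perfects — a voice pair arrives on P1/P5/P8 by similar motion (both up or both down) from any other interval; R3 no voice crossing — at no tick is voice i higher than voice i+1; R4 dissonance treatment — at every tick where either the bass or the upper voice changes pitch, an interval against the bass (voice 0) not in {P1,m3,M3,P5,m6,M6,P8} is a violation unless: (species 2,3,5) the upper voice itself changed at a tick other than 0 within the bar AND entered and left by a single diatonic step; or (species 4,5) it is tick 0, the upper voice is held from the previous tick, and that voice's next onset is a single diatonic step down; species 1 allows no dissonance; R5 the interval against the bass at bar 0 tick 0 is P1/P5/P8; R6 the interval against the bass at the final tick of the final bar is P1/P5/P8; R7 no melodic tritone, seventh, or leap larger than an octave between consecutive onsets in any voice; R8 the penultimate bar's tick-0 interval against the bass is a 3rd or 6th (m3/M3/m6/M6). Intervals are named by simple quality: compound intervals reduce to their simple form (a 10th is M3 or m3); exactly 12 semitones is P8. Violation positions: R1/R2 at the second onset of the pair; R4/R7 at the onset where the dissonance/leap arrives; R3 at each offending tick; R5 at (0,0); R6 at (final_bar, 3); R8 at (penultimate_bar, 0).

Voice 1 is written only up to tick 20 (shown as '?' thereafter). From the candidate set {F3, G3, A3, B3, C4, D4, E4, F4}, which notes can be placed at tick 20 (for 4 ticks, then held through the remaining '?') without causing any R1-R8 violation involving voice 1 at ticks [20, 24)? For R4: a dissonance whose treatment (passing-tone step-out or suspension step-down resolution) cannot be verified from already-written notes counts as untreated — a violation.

F3: violates R2,R7
G3: violates R1,R4
A3: legal
B3: violates R4
C4: legal
D4: legal
E4: violates R4
F4: violates R7

{A3, C4, D4}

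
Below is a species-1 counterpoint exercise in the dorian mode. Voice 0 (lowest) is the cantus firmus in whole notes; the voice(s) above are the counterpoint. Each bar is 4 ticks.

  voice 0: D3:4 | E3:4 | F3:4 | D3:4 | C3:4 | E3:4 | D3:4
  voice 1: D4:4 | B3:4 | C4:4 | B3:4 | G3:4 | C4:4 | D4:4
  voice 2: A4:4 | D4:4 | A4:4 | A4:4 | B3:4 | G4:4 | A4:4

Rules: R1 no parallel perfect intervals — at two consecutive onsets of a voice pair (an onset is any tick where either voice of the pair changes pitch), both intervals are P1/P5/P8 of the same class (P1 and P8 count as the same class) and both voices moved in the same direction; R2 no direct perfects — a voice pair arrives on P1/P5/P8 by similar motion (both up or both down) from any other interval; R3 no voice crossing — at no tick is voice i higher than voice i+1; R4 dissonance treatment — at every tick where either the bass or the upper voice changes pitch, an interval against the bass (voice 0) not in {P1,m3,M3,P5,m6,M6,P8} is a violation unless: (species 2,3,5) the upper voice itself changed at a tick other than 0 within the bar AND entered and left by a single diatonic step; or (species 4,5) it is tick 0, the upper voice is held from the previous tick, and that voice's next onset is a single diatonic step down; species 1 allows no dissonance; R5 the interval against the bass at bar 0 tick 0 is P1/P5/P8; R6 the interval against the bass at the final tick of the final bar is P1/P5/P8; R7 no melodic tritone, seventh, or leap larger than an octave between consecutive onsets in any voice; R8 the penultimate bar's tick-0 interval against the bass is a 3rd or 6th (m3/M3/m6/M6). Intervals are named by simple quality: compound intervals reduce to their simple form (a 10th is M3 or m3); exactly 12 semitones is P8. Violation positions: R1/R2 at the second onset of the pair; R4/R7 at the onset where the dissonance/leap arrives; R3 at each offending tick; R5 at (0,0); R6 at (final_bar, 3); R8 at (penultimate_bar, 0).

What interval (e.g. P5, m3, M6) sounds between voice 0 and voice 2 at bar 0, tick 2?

voice 0=D3 voice 2=A4 -> P5

P5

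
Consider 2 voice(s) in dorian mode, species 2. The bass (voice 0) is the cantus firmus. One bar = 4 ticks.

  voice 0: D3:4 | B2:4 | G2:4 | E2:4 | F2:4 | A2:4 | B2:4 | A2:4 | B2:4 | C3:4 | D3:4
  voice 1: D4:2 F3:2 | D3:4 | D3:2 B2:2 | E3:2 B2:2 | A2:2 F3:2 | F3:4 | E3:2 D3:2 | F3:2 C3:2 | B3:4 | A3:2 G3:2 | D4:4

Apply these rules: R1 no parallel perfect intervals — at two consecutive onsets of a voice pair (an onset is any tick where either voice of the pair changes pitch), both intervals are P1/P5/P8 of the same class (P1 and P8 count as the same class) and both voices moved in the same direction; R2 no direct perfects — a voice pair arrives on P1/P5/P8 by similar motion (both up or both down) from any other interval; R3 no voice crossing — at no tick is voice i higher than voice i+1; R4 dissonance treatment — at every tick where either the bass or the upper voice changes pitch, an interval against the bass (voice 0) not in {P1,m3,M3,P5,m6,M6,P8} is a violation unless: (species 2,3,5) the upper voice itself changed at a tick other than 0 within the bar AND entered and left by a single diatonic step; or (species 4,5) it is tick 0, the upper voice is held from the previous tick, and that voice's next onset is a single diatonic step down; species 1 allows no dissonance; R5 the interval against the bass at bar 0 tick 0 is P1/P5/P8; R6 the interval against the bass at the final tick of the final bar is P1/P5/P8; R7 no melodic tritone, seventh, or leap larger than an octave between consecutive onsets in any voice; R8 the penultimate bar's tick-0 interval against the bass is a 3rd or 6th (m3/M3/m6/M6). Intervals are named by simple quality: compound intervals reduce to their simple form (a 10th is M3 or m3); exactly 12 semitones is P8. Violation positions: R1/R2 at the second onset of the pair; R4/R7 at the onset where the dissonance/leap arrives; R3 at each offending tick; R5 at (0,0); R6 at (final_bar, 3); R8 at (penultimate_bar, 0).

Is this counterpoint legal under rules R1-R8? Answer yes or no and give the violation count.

No (4 violations)

bar 0: v0=D3 v1=D4 (P8)
bar 1: v0=B2 v1=D3 (m3)
bar 2: v0=G2 v1=D3 (P5)
bar 3: v0=E2 v1=E3 (P8)
bar 4: v0=F2 v1=A2 (M3)
bar 5: v0=A2 v1=F3 (m6)
bar 6: v0=B2 v1=E3 (P4)
bar 7: v0=A2 v1=F3 (m6)
bar 8: v0=B2 v1=B3 (P8)
bar 9: v0=C3 v1=A3 (M6)
bar 10: v0=D3 v1=D4 (P8)
  R4 @ bar6.0: B2/E3 P4 untreated
  R2 @ bar8.0: A2/C3 m3 -> B2/B3 P8 similar
  R7 @ bar8.0: C3->B3 leap 11st
  R2 @ bar10.0: C3/G3 P5 -> D3/D4 P8 similar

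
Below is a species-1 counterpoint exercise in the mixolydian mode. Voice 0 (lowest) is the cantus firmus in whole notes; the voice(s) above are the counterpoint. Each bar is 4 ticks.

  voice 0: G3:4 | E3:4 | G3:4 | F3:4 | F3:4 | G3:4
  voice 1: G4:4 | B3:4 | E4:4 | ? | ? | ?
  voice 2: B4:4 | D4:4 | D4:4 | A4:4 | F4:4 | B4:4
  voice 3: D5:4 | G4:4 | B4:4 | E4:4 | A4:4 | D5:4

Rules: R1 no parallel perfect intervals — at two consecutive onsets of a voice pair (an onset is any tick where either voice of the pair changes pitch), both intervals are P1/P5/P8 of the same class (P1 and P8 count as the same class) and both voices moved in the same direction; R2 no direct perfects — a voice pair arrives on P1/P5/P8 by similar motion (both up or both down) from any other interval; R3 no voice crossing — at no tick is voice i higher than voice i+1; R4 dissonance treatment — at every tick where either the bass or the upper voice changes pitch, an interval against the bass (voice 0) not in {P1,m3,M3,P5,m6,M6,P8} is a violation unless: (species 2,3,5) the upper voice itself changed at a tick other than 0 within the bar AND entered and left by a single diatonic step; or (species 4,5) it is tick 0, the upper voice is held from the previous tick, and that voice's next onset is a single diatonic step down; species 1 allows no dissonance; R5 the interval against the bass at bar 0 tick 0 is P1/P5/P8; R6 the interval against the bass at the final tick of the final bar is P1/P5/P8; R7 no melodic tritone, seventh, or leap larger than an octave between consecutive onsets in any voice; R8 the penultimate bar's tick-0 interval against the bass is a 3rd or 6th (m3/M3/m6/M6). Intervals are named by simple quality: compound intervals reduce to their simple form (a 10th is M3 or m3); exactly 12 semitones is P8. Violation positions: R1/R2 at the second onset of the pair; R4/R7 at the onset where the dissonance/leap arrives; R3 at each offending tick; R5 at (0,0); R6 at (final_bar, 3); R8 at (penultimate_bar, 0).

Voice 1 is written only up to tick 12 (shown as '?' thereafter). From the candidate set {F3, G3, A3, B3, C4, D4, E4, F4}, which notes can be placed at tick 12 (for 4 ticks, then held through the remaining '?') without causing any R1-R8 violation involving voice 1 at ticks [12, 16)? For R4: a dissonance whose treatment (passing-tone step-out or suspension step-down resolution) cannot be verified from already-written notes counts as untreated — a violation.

F3: violates R2,R7
G3: violates R4
A3: violates R1
B3: violates R4
C4: violates R2
D4: legal
E4: violates R4
F4: legal

{D4, F4}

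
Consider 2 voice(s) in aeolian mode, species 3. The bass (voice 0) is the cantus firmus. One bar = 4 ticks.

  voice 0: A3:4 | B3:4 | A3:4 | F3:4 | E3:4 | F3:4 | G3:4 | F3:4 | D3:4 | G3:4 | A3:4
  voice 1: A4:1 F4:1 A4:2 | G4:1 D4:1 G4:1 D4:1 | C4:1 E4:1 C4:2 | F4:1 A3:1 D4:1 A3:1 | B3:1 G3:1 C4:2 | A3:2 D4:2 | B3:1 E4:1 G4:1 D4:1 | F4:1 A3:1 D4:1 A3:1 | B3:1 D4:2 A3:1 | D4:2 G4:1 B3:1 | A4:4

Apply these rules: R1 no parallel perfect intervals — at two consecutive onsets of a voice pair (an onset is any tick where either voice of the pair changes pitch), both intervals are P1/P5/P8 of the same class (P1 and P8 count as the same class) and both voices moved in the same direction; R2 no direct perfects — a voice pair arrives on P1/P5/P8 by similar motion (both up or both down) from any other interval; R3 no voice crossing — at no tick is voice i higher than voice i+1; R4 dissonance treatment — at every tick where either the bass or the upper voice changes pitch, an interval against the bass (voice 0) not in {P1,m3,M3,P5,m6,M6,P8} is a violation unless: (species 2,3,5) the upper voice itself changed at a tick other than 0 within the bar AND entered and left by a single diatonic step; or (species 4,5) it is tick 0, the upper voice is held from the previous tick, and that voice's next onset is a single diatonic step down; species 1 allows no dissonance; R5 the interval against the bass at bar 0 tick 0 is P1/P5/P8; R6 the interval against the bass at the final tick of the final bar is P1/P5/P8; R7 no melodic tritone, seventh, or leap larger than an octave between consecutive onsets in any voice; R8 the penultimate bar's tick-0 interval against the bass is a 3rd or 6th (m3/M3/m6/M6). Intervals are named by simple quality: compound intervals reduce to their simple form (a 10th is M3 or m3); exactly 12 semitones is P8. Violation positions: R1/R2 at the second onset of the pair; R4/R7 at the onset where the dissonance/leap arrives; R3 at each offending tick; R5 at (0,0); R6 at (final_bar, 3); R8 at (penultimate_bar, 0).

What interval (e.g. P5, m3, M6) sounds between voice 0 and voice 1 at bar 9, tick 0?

voice 0=G3 voice 1=D4 -> P5

P5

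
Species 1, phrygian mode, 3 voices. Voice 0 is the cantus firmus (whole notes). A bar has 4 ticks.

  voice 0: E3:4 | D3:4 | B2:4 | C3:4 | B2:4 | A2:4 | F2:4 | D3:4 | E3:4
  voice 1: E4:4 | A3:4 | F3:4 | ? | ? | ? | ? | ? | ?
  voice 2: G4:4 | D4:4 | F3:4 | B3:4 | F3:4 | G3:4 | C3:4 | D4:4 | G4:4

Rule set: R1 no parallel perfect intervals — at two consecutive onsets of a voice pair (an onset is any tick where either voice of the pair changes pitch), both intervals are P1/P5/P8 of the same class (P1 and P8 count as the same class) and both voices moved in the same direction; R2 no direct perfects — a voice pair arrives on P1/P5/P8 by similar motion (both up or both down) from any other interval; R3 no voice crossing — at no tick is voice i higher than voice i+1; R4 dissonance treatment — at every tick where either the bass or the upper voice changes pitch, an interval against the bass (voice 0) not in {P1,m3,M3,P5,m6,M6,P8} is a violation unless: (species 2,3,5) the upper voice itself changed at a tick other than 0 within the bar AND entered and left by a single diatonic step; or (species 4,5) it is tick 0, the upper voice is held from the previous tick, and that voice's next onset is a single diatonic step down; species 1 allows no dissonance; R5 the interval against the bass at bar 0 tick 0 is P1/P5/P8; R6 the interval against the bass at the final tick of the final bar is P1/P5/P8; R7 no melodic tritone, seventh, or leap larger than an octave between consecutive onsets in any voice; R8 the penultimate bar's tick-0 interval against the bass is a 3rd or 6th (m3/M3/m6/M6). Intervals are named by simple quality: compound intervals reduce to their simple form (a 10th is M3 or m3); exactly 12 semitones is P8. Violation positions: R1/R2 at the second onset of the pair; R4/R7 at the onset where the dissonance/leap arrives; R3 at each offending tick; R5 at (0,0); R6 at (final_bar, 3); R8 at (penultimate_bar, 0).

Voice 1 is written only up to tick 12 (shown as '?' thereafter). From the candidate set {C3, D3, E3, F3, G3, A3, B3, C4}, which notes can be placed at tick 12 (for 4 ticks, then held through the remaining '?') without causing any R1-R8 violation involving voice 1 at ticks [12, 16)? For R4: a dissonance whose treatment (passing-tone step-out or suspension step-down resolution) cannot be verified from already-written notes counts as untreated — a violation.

{A3, C3, E3}

C3: legal
D3: violates R4
E3: legal
F3: violates R4
G3: violates R2
A3: legal
B3: violates R1,R4,R7
C4: violates R2,R3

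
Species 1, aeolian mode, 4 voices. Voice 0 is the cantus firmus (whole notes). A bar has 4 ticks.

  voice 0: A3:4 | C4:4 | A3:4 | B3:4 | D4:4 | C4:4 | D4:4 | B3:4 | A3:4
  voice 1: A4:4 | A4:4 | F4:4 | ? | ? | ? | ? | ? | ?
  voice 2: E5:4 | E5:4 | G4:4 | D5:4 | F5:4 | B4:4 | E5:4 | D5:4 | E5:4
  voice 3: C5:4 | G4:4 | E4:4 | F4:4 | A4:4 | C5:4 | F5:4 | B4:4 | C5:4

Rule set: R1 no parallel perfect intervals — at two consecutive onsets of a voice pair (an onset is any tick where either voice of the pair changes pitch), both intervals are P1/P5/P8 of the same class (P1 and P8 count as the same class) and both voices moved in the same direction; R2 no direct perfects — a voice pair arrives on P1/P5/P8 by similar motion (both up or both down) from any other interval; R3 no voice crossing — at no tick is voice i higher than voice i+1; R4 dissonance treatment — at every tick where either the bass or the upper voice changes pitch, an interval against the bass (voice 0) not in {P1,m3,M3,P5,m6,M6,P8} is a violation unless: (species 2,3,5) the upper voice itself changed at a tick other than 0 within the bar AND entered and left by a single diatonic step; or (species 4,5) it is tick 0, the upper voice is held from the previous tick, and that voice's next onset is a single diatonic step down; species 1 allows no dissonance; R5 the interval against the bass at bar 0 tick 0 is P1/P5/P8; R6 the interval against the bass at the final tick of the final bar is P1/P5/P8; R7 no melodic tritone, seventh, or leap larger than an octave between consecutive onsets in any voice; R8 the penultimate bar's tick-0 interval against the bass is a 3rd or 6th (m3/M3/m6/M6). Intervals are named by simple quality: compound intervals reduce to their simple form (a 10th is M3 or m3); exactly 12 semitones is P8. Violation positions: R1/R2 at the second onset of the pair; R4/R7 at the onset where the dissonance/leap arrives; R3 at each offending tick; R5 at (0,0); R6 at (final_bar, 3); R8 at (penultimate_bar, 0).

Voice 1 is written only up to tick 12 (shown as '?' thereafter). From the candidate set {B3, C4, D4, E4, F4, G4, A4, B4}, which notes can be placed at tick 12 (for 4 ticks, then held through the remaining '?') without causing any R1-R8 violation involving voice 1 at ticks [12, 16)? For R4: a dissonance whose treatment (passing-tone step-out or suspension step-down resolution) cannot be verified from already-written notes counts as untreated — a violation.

B3: violates R7
C4: violates R4
D4: legal
E4: violates R4
F4: violates R4
G4: violates R2
A4: violates R4
B4: violates R2,R7

{D4}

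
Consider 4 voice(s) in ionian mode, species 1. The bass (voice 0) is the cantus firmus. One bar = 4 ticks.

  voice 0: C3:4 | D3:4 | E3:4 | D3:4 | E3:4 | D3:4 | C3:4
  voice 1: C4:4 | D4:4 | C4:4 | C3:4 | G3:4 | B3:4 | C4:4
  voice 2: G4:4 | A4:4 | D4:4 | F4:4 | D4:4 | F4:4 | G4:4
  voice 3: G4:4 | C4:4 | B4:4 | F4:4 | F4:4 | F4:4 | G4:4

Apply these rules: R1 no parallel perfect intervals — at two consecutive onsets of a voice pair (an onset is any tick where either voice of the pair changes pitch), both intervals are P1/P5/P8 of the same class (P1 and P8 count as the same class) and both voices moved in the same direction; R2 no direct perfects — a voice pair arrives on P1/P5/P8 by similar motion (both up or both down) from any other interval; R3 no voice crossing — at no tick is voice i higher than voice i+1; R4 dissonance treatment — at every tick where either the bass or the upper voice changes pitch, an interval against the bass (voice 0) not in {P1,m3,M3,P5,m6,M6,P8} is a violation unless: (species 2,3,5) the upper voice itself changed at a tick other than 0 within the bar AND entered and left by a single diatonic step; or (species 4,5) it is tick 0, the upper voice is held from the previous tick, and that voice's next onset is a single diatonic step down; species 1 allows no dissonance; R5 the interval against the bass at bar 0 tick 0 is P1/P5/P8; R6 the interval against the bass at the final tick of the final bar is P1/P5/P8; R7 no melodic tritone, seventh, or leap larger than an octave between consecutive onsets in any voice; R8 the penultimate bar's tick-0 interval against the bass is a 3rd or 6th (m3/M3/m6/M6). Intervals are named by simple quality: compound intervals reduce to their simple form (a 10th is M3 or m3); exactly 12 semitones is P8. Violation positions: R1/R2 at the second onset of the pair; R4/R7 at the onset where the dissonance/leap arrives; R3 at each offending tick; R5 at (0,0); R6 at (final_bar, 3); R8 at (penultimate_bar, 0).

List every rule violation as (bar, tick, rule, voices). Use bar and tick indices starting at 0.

bar 0: v0=C3 v1=C4 v2=G4 v3=G4 downbeat P5
bar 1: v0=D3 v1=D4 v2=A4 v3=C4 downbeat m7
bar 2: v0=E3 v1=C4 v2=D4 v3=B4 downbeat P5
bar 3: v0=D3 v1=C3 v2=F4 v3=F4 downbeat m3
bar 4: v0=E3 v1=G3 v2=D4 v3=F4 downbeat m2
bar 5: v0=D3 v1=B3 v2=F4 v3=F4 downbeat m3
bar 6: v0=C3 v1=C4 v2=G4 v3=G4 downbeat P5
  -> R1 @ bar 1 tick 0 v(0, 1): C3/C4 P8 -> D3/D4 P8 similar
  -> R1 @ bar 1 tick 0 v(0, 2): C3/G4 P5 -> D3/A4 P5 similar
  -> R1 @ bar 1 tick 0 v(1, 2): C4/G4 P5 -> D4/A4 P5 similar
  -> R3 @ bar 1 tick 0 v(2, 3): A4 above C4
  -> R4 @ bar 1 tick 0 v(0, 3): D3/C4 m7 untreated
  -> R3 @ bar 1 tick 1 v(2, 3): A4 above C4
  -> R3 @ bar 1 tick 2 v(2, 3): A4 above C4
  -> R3 @ bar 1 tick 3 v(2, 3): A4 above C4
  -> R2 @ bar 2 tick 0 v(0, 3): D3/C4 m7 -> E3/B4 P5 similar
  -> R4 @ bar 2 tick 0 v(0, 2): E3/D4 m7 untreated
  -> R7 @ bar 2 tick 0 v(3,): C4->B4 leap 11st
  -> R3 @ bar 3 tick 0 v(0, 1): D3 above C3
  -> R4 @ bar 3 tick 0 v(0, 1): D3/C3 M2 untreated
  -> R7 @ bar 3 tick 0 v(3,): B4->F4 leap 6st
  -> R3 @ bar 3 tick 1 v(0, 1): D3 above C3
  -> R3 @ bar 3 tick 2 v(0, 1): D3 above C3
  -> R3 @ bar 3 tick 3 v(0, 1): D3 above C3
  -> R4 @ bar 4 tick 0 v(0, 2): E3/D4 m7 untreated
  -> R4 @ bar 4 tick 0 v(0, 3): E3/F4 m2 untreated
  -> R1 @ bar 6 tick 0 v(2, 3): F4/F4 P1 -> G4/G4 P1 similar
  -> R2 @ bar 6 tick 0 v(1, 2): B3/F4 TT -> C4/G4 P5 similar
  -> R2 @ bar 6 tick 0 v(1, 3): B3/F4 TT -> C4/G4 P5 similar

(1, 0, R1, (0, 1))
(1, 0, R1, (0, 2))
(1, 0, R1, (1, 2))
(1, 0, R3, (2, 3))
(1, 0, R4, (0, 3))
(1, 1, R3, (2, 3))
(1, 2, R3, (2, 3))
(1, 3, R3, (2, 3))
(2, 0, R2, (0, 3))
(2, 0, R4, (0, 2))
(2, 0, R7, (3,))
(3, 0, R3, (0, 1))
(3, 0, R4, (0, 1))
(3, 0, R7, (3,))
(3, 1, R3, (0, 1))
(3, 2, R3, (0, 1))
(3, 3, R3, (0, 1))
(4, 0, R4, (0, 2))
(4, 0, R4, (0, 3))
(6, 0, R1, (2, 3))
(6, 0, R2, (1, 2))
(6, 0, R2, (1, 3))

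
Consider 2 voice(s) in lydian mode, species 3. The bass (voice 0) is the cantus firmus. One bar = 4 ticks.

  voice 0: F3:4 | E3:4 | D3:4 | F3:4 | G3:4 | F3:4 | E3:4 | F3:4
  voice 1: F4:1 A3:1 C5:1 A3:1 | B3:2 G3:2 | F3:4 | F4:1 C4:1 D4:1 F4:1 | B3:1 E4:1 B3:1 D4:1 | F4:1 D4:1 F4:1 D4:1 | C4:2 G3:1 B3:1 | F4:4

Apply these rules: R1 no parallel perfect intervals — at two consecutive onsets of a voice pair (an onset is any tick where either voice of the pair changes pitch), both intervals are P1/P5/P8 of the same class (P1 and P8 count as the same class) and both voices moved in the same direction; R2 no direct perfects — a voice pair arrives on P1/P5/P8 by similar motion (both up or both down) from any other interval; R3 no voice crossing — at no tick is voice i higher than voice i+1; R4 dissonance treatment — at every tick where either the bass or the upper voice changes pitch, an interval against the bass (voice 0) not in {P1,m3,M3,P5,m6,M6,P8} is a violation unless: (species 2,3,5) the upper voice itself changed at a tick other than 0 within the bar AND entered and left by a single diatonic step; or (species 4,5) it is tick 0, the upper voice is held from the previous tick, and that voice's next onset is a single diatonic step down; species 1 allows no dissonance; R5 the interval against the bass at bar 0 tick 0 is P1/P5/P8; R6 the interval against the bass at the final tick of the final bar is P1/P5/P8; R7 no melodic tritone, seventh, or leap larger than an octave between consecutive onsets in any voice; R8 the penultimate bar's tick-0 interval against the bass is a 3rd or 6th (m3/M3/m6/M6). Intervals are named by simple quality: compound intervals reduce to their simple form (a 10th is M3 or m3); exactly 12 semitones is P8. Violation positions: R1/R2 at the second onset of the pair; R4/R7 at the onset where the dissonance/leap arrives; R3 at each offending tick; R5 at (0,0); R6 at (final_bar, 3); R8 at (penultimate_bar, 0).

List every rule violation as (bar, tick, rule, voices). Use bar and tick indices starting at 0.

(0, 2, R7, (1,))
(0, 3, R7, (1,))
(3, 0, R2, (0, 1))
(4, 0, R7, (1,))
(7, 0, R2, (0, 1))
(7, 0, R7, (1,))

bar 0: v0=F3 v1=F4 downbeat P8
bar 1: v0=E3 v1=B3 downbeat P5
bar 2: v0=D3 v1=F3 downbeat m3
bar 3: v0=F3 v1=F4 downbeat P8
bar 4: v0=G3 v1=B3 downbeat M3
bar 5: v0=F3 v1=F4 downbeat P8
bar 6: v0=E3 v1=C4 downbeat m6
bar 7: v0=F3 v1=F4 downbeat P8
  -> R7 @ bar 0 tick 2 v(1,): A3->C5 leap 15st
  -> R7 @ bar 0 tick 3 v(1,): C5->A3 leap 15st
  -> R2 @ bar 3 tick 0 v(0, 1): D3/F3 m3 -> F3/F4 P8 similar
  -> R7 @ bar 4 tick 0 v(1,): F4->B3 leap 6st
  -> R2 @ bar 7 tick 0 v(0, 1): E3/B3 P5 -> F3/F4 P8 similar
  -> R7 @ bar 7 tick 0 v(1,): B3->F4 leap 6st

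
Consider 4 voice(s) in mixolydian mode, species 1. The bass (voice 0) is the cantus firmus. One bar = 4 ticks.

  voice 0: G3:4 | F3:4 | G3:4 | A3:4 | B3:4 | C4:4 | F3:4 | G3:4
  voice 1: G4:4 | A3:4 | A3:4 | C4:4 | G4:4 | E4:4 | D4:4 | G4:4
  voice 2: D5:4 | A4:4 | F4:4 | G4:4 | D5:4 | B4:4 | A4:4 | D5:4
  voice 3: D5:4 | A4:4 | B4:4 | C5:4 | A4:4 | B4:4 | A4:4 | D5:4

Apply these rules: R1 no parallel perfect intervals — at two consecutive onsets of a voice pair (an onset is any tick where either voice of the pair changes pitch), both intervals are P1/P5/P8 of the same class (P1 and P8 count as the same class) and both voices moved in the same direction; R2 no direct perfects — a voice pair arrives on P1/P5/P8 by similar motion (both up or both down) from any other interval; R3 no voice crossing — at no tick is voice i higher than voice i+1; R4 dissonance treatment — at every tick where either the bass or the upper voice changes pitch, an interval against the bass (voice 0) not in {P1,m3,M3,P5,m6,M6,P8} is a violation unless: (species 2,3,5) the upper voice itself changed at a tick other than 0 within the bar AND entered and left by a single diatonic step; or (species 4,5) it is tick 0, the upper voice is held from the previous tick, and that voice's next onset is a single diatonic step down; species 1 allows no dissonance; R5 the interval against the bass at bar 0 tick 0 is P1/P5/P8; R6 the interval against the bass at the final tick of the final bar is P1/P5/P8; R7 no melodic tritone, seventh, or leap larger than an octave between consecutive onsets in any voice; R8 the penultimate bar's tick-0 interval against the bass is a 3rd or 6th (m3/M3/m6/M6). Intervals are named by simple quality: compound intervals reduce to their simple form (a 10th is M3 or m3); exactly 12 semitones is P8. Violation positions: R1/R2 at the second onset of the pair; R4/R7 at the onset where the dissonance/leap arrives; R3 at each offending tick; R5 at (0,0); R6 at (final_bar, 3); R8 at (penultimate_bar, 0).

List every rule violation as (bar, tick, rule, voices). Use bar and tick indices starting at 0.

(1, 0, R1, (2, 3))
(1, 0, R2, (1, 2))
(1, 0, R2, (1, 3))
(1, 0, R7, (1,))
(2, 0, R4, (0, 1))
(2, 0, R4, (0, 2))
(3, 0, R2, (1, 2))
(3, 0, R2, (1, 3))
(3, 0, R4, (0, 2))
(4, 0, R1, (1, 2))
(4, 0, R3, (2, 3))
(4, 0, R4, (0, 3))
(4, 1, R3, (2, 3))
(4, 2, R3, (2, 3))
(4, 3, R3, (2, 3))
(5, 0, R1, (1, 2))
(5, 0, R4, (0, 2))
(5, 0, R4, (0, 3))
(6, 0, R1, (1, 2))
(6, 0, R1, (1, 3))
(6, 0, R1, (2, 3))
(7, 0, R1, (1, 2))
(7, 0, R1, (1, 3))
(7, 0, R1, (2, 3))
(7, 0, R2, (0, 1))
(7, 0, R2, (0, 2))
(7, 0, R2, (0, 3))

bar 0: v0=G3 v1=G4 v2=D5 v3=D5 downbeat P5
bar 1: v0=F3 v1=A3 v2=A4 v3=A4 downbeat M3
bar 2: v0=G3 v1=A3 v2=F4 v3=B4 downbeat M3
bar 3: v0=A3 v1=C4 v2=G4 v3=C5 downbeat m3
bar 4: v0=B3 v1=G4 v2=D5 v3=A4 downbeat m7
bar 5: v0=C4 v1=E4 v2=B4 v3=B4 downbeat M7
bar 6: v0=F3 v1=D4 v2=A4 v3=A4 downbeat M3
bar 7: v0=G3 v1=G4 v2=D5 v3=D5 downbeat P5
  -> R1 @ bar 1 tick 0 v(2, 3): D5/D5 P1 -> A4/A4 P1 similar
  -> R2 @ bar 1 tick 0 v(1, 2): G4/D5 P5 -> A3/A4 P8 similar
  -> R2 @ bar 1 tick 0 v(1, 3): G4/D5 P5 -> A3/A4 P8 similar
  -> R7 @ bar 1 tick 0 v(1,): G4->A3 leap 10st
  -> R4 @ bar 2 tick 0 v(0, 1): G3/A3 M2 untreated
  -> R4 @ bar 2 tick 0 v(0, 2): G3/F4 m7 untreated
  -> R2 @ bar 3 tick 0 v(1, 2): A3/F4 m6 -> C4/G4 P5 similar
  -> R2 @ bar 3 tick 0 v(1, 3): A3/B4 M2 -> C4/C5 P8 similar
  -> R4 @ bar 3 tick 0 v(0, 2): A3/G4 m7 untreated
  -> R1 @ bar 4 tick 0 v(1, 2): C4/G4 P5 -> G4/D5 P5 similar
  -> R3 @ bar 4 tick 0 v(2, 3): D5 above A4
  -> R4 @ bar 4 tick 0 v(0, 3): B3/A4 m7 untreated
  -> R3 @ bar 4 tick 1 v(2, 3): D5 above A4
  -> R3 @ bar 4 tick 2 v(2, 3): D5 above A4
  -> R3 @ bar 4 tick 3 v(2, 3): D5 above A4
  -> R1 @ bar 5 tick 0 v(1, 2): G4/D5 P5 -> E4/B4 P5 similar
  -> R4 @ bar 5 tick 0 v(0, 2): C4/B4 M7 untreated
  -> R4 @ bar 5 tick 0 v(0, 3): C4/B4 M7 untreated
  -> R1 @ bar 6 tick 0 v(1, 2): E4/B4 P5 -> D4/A4 P5 similar
  -> R1 @ bar 6 tick 0 v(1, 3): E4/B4 P5 -> D4/A4 P5 similar
  -> R1 @ bar 6 tick 0 v(2, 3): B4/B4 P1 -> A4/A4 P1 similar
  -> R1 @ bar 7 tick 0 v(1, 2): D4/A4 P5 -> G4/D5 P5 similar
  -> R1 @ bar 7 tick 0 v(1, 3): D4/A4 P5 -> G4/D5 P5 similar
  -> R1 @ bar 7 tick 0 v(2, 3): A4/A4 P1 -> D5/D5 P1 similar
  -> R2 @ bar 7 tick 0 v(0, 1): F3/D4 M6 -> G3/G4 P8 similar
  -> R2 @ bar 7 tick 0 v(0, 2): F3/A4 M3 -> G3/D5 P5 similar
  -> R2 @ bar 7 tick 0 v(0, 3): F3/A4 M3 -> G3/D5 P5 similar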